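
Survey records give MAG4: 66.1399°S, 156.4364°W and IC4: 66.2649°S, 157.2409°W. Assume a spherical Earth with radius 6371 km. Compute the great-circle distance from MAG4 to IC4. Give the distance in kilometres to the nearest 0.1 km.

Δφ = -0.1250°,  Δλ = -0.8045°
a = sin²(Δφ/2) + cos φ₁ cos φ₂ sin²(Δλ/2) = 0.000009
c = 2·arcsin(√a) = 0.006071 rad = 0.3479°
d = R·c = 6371 × 0.006071 = 38.7 km

38.7 km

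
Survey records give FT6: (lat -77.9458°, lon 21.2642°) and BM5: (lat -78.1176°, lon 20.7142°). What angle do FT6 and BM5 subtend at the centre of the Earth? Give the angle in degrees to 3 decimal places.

Δφ = -0.1718°,  Δλ = -0.5500°
a = sin²(Δφ/2) + cos φ₁ cos φ₂ sin²(Δλ/2) = 0.000003
c = 2·arcsin(√a) = 0.003599 rad = 0.2062°

0.206°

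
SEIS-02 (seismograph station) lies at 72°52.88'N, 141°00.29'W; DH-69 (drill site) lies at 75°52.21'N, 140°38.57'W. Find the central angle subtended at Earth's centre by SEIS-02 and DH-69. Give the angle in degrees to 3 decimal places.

SEIS-02: φ = +72.88133°, λ = -141.00483°
DH-69: φ = +75.87017°, λ = -140.64283°
Δφ = 2.9888°,  Δλ = 0.3620°
a = sin²(Δφ/2) + cos φ₁ cos φ₂ sin²(Δλ/2) = 0.000681
c = 2·arcsin(√a) = 0.052192 rad = 2.9904°

2.990°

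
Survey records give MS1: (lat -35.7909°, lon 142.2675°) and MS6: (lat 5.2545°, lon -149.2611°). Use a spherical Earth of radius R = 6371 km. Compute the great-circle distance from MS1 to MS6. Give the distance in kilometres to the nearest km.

8445 km

Δφ = 41.0454°,  Δλ = 68.4714°
a = sin²(Δφ/2) + cos φ₁ cos φ₂ sin²(Δλ/2) = 0.378571
c = 2·arcsin(√a) = 1.325486 rad = 75.9448°
d = R·c = 6371 × 1.325486 = 8444.7 km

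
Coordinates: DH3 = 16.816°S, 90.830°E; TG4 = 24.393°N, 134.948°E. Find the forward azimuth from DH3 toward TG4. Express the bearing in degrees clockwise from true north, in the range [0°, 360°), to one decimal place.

47.3°

Δλ = 44.1180°
y = sin Δλ · cos φ₂ = 0.633997
x = cos φ₁ sin φ₂ − sin φ₁ cos φ₂ cos Δλ = 0.584483
θ = atan2(y, x) = 47.3270° → 47.3270° (mod 360°)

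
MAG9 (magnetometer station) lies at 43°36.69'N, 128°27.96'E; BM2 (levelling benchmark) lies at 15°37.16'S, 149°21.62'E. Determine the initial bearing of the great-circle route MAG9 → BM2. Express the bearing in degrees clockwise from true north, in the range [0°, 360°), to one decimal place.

157.2°

MAG9: φ = +43.61150°, λ = +128.46600°
BM2: φ = -15.61933°, λ = +149.36033°
Δλ = 20.8943°
y = sin Δλ · cos φ₂ = 0.343475
x = cos φ₁ sin φ₂ − sin φ₁ cos φ₂ cos Δλ = -0.815551
θ = atan2(y, x) = 157.1613° → 157.1613° (mod 360°)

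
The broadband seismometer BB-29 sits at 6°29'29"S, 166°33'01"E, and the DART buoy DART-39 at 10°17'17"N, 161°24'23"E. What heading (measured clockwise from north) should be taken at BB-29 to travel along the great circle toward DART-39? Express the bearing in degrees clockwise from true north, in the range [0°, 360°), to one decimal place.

343.0°

BB-29: φ = -6.49139°, λ = +166.55028°
DART-39: φ = +10.28806°, λ = +161.40639°
Δλ = -5.1439°
y = sin Δλ · cos φ₂ = -0.088216
x = cos φ₁ sin φ₂ − sin φ₁ cos φ₂ cos Δλ = 0.288240
θ = atan2(y, x) = -17.0167° → 342.9833° (mod 360°)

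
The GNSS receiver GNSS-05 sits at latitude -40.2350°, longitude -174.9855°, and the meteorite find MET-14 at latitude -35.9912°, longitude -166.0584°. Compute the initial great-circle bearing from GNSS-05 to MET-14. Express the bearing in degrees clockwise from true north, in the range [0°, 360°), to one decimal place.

Δλ = 8.9271°
y = sin Δλ · cos φ₂ = 0.125555
x = cos φ₁ sin φ₂ − sin φ₁ cos φ₂ cos Δλ = 0.067670
θ = atan2(y, x) = 61.6769° → 61.6769° (mod 360°)

61.7°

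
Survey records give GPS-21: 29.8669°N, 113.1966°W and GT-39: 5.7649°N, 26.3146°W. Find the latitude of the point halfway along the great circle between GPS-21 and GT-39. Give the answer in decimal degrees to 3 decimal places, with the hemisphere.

23.830°N

Bx = cos φ₂ cos Δλ = 0.054117,  By = cos φ₂ sin Δλ = 0.993470
φₘ = atan2(sin φ₁ + sin φ₂, √((cos φ₁ + Bx)² + By²)) = 23.82999°
λₘ = λ₁ + atan2(By, cos φ₁ + Bx) = -66.03815°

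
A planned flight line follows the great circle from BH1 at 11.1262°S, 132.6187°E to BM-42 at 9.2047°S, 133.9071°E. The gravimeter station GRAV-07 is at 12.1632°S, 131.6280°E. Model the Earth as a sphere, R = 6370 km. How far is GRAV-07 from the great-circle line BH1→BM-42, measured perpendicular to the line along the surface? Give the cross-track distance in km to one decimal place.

25.9 km

δ₁₃ = central angle BH1→GRAV-07 = 0.024786 rad  (haversine)
θ₁₃ = bearing BH1→GRAV-07 = 222.998°,  θ₁₂ = bearing BH1→BM-42 = 33.541°
dₓₜ = R·arcsin(sin δ₁₃ · sin(θ₁₃ − θ₁₂)) = 6370·arcsin(0.02478·sin(189.458°)) = -25.942 km
|dₓₜ| = 25.942 km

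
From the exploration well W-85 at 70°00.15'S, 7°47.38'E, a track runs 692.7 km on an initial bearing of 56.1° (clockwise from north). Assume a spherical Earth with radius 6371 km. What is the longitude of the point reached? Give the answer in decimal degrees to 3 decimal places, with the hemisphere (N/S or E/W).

20.577°E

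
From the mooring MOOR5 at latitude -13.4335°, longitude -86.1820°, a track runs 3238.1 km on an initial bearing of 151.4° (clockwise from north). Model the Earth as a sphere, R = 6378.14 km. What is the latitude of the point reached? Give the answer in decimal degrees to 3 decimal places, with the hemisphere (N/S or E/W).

δ = d/R = 3238.1/6378.14 = 0.507687 rad
φ₂ = arcsin(sin φ₁ cos δ + cos φ₁ sin δ cos θ)
   = arcsin(-0.23232·0.87387 + 0.97264·0.48616·-0.87798) = -38.18296°
λ₂ = λ₁ + atan2(sin θ sin δ cos φ₁, cos δ − sin φ₁ sin φ₂) = -68.96056°

38.183°S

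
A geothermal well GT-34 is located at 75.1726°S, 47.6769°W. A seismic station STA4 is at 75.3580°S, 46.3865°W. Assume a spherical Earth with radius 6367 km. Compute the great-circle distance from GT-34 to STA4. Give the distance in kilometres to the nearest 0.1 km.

41.9 km

Δφ = -0.1854°,  Δλ = 1.2904°
a = sin²(Δφ/2) + cos φ₁ cos φ₂ sin²(Δλ/2) = 0.000011
c = 2·arcsin(√a) = 0.006579 rad = 0.3769°
d = R·c = 6367 × 0.006579 = 41.9 km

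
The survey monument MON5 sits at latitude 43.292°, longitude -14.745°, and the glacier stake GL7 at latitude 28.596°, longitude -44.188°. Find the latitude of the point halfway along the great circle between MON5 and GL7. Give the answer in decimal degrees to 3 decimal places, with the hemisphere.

36.849°N

Bx = cos φ₂ cos Δλ = 0.764616,  By = cos φ₂ sin Δλ = -0.431596
φₘ = atan2(sin φ₁ + sin φ₂, √((cos φ₁ + Bx)² + By²)) = 36.84912°
λₘ = λ₁ + atan2(By, cos φ₁ + Bx) = -30.87377°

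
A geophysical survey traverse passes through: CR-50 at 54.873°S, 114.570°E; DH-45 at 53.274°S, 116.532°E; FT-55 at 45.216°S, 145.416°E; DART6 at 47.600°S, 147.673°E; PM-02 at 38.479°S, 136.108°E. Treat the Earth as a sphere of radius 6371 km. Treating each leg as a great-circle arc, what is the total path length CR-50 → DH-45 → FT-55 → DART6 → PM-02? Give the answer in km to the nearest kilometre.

CR-50→DH-45: c = 0.034385 rad, d = 219.07 km
DH-45→FT-55: c = 0.354778 rad, d = 2260.29 km
FT-55→DART6: c = 0.049684 rad, d = 316.54 km
DART6→PM-02: c = 0.216576 rad, d = 1379.81 km
Total = 219.07 + 2260.29 + 316.54 + 1379.81 = 4175.70 km

4176 km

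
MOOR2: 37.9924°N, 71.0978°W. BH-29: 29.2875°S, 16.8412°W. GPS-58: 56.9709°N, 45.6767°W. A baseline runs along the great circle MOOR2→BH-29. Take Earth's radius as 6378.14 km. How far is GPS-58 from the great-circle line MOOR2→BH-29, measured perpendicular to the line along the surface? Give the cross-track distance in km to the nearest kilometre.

2757 km

δ₁₃ = central angle MOOR2→GPS-58 = 0.441646 rad  (haversine)
θ₁₃ = bearing MOOR2→GPS-58 = 33.190°,  θ₁₂ = bearing MOOR2→BH-29 = 134.644°
dₓₜ = R·arcsin(sin δ₁₃ · sin(θ₁₃ − θ₁₂)) = 6378.14·arcsin(0.42743·sin(-101.454°)) = -2756.953 km
|dₓₜ| = 2756.953 km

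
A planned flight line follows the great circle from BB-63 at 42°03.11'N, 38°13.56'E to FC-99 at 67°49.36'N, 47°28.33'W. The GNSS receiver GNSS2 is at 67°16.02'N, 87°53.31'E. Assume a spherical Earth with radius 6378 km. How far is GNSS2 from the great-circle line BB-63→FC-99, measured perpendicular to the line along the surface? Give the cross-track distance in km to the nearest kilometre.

3417 km

BB-63: φ = +42.05183°, λ = +38.22600°
FC-99: φ = +67.82267°, λ = -47.47217°
GNSS2: φ = +67.26700°, λ = +87.88850°
δ₁₃ = central angle BB-63→GNSS2 = 0.637635 rad  (haversine)
θ₁₃ = bearing BB-63→GNSS2 = 29.657°,  θ₁₂ = bearing BB-63→FC-99 = 330.623°
dₓₜ = R·arcsin(sin δ₁₃ · sin(θ₁₃ − θ₁₂)) = 6378·arcsin(0.59530·sin(-300.965°)) = 3416.779 km
|dₓₜ| = 3416.779 km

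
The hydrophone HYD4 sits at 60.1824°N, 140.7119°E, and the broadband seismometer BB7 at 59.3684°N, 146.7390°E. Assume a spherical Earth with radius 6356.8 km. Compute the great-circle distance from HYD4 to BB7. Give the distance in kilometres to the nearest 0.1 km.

348.4 km

Δφ = -0.8140°,  Δλ = 6.0271°
a = sin²(Δφ/2) + cos φ₁ cos φ₂ sin²(Δλ/2) = 0.000751
c = 2·arcsin(√a) = 0.054804 rad = 3.1400°
d = R·c = 6356.8 × 0.054804 = 348.4 km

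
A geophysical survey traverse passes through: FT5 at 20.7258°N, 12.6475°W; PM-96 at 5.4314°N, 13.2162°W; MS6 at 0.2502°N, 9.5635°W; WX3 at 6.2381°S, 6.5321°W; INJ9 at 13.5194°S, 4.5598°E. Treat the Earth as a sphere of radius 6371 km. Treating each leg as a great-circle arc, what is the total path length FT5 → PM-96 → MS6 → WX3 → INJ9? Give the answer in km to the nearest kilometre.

4662 km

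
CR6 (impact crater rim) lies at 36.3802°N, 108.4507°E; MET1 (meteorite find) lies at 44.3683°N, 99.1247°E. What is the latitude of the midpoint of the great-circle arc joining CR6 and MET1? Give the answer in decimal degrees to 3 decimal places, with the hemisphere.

40.468°N

Bx = cos φ₂ cos Δλ = 0.705411,  By = cos φ₂ sin Δλ = -0.115844
φₘ = atan2(sin φ₁ + sin φ₂, √((cos φ₁ + Bx)² + By²)) = 40.46769°
λₘ = λ₁ + atan2(By, cos φ₁ + Bx) = 104.06515°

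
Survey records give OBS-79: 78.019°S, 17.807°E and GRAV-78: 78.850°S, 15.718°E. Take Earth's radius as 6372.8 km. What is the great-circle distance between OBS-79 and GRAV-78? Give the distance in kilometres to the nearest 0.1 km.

103.5 km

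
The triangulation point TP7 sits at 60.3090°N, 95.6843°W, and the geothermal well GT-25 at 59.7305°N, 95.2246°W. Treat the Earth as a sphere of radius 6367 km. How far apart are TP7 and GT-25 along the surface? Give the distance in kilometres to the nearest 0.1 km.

Δφ = -0.5785°,  Δλ = 0.4597°
a = sin²(Δφ/2) + cos φ₁ cos φ₂ sin²(Δλ/2) = 0.000030
c = 2·arcsin(√a) = 0.010864 rad = 0.6224°
d = R·c = 6367 × 0.010864 = 69.2 km

69.2 km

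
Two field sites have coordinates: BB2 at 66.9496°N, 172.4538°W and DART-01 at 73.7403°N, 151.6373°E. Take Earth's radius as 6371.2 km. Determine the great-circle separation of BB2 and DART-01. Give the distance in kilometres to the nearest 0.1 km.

Δφ = 6.7907°,  Δλ = -35.9089°
a = sin²(Δφ/2) + cos φ₁ cos φ₂ sin²(Δλ/2) = 0.013925
c = 2·arcsin(√a) = 0.236560 rad = 13.5539°
d = R·c = 6371.2 × 0.236560 = 1507.2 km

1507.2 km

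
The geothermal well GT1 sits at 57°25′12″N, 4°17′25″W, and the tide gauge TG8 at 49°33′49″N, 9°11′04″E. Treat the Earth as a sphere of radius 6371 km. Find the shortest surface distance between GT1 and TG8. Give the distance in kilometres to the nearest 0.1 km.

1243.9 km

GT1: φ = +57.42000°, λ = -4.29028°
TG8: φ = +49.56361°, λ = +9.18444°
Δφ = -7.8564°,  Δλ = 13.4747°
a = sin²(Δφ/2) + cos φ₁ cos φ₂ sin²(Δλ/2) = 0.009500
c = 2·arcsin(√a) = 0.195247 rad = 11.1868°
d = R·c = 6371 × 0.195247 = 1243.9 km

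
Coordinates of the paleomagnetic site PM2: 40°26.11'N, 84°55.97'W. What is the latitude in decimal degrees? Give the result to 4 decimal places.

40.4352°N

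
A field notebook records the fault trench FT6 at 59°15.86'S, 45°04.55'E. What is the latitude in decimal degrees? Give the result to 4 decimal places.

59.2643°S

59° + 15.86′/60 = 59 + 0.26433 = 59.2643°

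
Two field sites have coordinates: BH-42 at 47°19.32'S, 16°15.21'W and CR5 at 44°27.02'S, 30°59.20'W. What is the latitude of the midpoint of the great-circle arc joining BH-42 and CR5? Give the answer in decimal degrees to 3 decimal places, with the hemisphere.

BH-42: φ = -47.32200°, λ = -16.25350°
CR5: φ = -44.45033°, λ = -30.98667°
Bx = cos φ₂ cos Δλ = 0.690387,  By = cos φ₂ sin Δλ = -0.181547
φₘ = atan2(sin φ₁ + sin φ₂, √((cos φ₁ + Bx)² + By²)) = -46.12330°
λₘ = λ₁ + atan2(By, cos φ₁ + Bx) = -23.81159°

46.123°S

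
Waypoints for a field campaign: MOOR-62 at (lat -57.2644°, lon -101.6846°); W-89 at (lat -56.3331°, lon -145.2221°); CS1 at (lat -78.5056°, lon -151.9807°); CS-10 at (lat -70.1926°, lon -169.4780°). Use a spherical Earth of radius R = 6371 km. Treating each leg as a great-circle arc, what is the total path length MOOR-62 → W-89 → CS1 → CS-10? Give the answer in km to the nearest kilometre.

6139 km

MOOR-62→W-89: c = 0.409285 rad, d = 2607.55 km
W-89→CS1: c = 0.389012 rad, d = 2478.40 km
CS1→CS-10: c = 0.165302 rad, d = 1053.14 km
Total = 2607.55 + 2478.40 + 1053.14 = 6139.09 km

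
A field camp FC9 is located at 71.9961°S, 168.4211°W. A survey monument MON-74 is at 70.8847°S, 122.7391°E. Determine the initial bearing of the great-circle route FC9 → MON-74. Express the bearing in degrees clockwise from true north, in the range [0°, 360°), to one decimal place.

239.5°

Δλ = -68.8398°
y = sin Δλ · cos φ₂ = -0.305390
x = cos φ₁ sin φ₂ − sin φ₁ cos φ₂ cos Δλ = -0.179618
θ = atan2(y, x) = -120.4623° → 239.5377° (mod 360°)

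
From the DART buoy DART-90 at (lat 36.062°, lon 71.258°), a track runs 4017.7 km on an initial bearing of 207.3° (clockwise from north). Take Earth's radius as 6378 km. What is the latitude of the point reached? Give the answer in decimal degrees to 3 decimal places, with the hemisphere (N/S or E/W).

3.010°N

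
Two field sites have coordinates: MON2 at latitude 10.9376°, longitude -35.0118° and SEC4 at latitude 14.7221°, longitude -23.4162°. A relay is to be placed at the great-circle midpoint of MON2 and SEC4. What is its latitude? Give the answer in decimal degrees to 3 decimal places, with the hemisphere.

Bx = cos φ₂ cos Δλ = 0.947431,  By = cos φ₂ sin Δλ = 0.194404
φₘ = atan2(sin φ₁ + sin φ₂, √((cos φ₁ + Bx)² + By²)) = 12.89361°
λₘ = λ₁ + atan2(By, cos φ₁ + Bx) = -29.25777°

12.894°N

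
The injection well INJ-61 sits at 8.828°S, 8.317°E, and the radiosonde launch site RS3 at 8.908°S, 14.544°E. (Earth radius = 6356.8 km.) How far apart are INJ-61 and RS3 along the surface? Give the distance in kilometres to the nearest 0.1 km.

Δφ = -0.0800°,  Δλ = 6.2270°
a = sin²(Δφ/2) + cos φ₁ cos φ₂ sin²(Δλ/2) = 0.002880
c = 2·arcsin(√a) = 0.107390 rad = 6.1530°
d = R·c = 6356.8 × 0.107390 = 682.7 km

682.7 km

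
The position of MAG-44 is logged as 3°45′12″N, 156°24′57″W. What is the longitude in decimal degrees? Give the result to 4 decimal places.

156.4158°W

156° + 24′/60 + 57″/3600 = 156 + 0.40000 + 0.01583 = 156.4158°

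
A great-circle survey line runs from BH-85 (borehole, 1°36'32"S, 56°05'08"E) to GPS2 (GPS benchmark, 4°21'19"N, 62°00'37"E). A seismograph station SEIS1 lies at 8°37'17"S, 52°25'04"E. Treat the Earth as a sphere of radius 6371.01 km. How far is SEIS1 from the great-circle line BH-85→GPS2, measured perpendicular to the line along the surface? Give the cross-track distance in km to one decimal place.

262.0 km

BH-85: φ = -1.60889°, λ = +56.08556°
GPS2: φ = +4.35528°, λ = +62.01028°
SEIS1: φ = -8.62139°, λ = +52.41778°
δ₁₃ = central angle BH-85→SEIS1 = 0.137984 rad  (haversine)
θ₁₃ = bearing BH-85→SEIS1 = 207.376°,  θ₁₂ = bearing BH-85→GPS2 = 44.769°
dₓₜ = R·arcsin(sin δ₁₃ · sin(θ₁₃ − θ₁₂)) = 6371.01·arcsin(0.13755·sin(162.607°)) = 262.023 km
|dₓₜ| = 262.023 km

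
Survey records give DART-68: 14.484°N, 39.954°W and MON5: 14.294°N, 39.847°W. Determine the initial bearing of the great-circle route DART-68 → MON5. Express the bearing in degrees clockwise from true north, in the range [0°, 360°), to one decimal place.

151.4°

Δλ = 0.1070°
y = sin Δλ · cos φ₂ = 0.001810
x = cos φ₁ sin φ₂ − sin φ₁ cos φ₂ cos Δλ = -0.003316
θ = atan2(y, x) = 151.3746° → 151.3746° (mod 360°)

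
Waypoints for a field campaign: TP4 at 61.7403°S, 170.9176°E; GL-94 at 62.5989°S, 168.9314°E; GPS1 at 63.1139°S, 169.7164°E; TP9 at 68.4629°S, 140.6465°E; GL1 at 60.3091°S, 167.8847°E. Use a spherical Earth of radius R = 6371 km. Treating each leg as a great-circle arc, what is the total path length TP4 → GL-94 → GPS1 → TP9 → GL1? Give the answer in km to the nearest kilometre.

3217 km

TP4→GL-94: c = 0.022055 rad, d = 140.51 km
GL-94→GPS1: c = 0.010948 rad, d = 69.75 km
GPS1→TP9: c = 0.225276 rad, d = 1435.23 km
TP9→GL1: c = 0.246684 rad, d = 1571.62 km
Total = 140.51 + 69.75 + 1435.23 + 1571.62 = 3217.11 km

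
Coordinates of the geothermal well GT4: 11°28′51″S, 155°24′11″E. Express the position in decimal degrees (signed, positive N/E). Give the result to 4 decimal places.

-11.4808°, +155.4031°

lat: 11.4808° S → -11.4808°
lon: 155.4031° E → +155.4031°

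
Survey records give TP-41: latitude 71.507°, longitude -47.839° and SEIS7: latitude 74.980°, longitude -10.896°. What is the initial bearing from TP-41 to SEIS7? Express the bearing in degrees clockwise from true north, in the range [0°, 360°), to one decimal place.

54.8°

Δλ = 36.9430°
y = sin Δλ · cos φ₂ = 0.155758
x = cos φ₁ sin φ₂ − sin φ₁ cos φ₂ cos Δλ = 0.109921
θ = atan2(y, x) = 54.7887° → 54.7887° (mod 360°)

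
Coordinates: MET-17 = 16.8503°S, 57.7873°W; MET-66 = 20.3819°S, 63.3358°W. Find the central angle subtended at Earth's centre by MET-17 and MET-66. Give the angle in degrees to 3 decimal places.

Δφ = -3.5316°,  Δλ = -5.5485°
a = sin²(Δφ/2) + cos φ₁ cos φ₂ sin²(Δλ/2) = 0.003051
c = 2·arcsin(√a) = 0.110532 rad = 6.3330°

6.333°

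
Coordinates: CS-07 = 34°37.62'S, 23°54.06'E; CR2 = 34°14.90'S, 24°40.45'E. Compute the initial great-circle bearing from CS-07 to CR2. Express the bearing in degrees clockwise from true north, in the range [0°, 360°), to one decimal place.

CS-07: φ = -34.62700°, λ = +23.90100°
CR2: φ = -34.24833°, λ = +24.67417°
Δλ = 0.7732°
y = sin Δλ · cos φ₂ = 0.011154
x = cos φ₁ sin φ₂ − sin φ₁ cos φ₂ cos Δλ = 0.006566
θ = atan2(y, x) = 59.5157° → 59.5157° (mod 360°)

59.5°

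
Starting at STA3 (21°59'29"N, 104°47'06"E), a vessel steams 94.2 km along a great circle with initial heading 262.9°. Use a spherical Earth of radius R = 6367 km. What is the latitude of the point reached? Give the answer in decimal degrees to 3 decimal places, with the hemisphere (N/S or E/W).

21.884°N

STA3: φ = +21.99139°, λ = +104.78500°
δ = d/R = 94.2/6367 = 0.014795 rad
φ₂ = arcsin(sin φ₁ cos δ + cos φ₁ sin δ cos θ)
   = arcsin(0.37447·0.99989 + 0.92724·0.01479·-0.12360) = 21.88412°
λ₂ = λ₁ + atan2(sin θ sin δ cos φ₁, cos δ − sin φ₁ sin φ₂) = 103.87848°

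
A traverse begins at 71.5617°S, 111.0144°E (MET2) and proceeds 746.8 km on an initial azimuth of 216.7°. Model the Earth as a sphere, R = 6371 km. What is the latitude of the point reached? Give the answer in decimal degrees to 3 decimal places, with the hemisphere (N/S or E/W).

δ = d/R = 746.8/6371 = 0.117219 rad
φ₂ = arcsin(sin φ₁ cos δ + cos φ₁ sin δ cos θ)
   = arcsin(-0.94866·0.99314 + 0.31628·0.11695·-0.80178) = -76.36376°
λ₂ = λ₁ + atan2(sin θ sin δ cos φ₁, cos δ − sin φ₁ sin φ₂) = 93.76929°

76.364°S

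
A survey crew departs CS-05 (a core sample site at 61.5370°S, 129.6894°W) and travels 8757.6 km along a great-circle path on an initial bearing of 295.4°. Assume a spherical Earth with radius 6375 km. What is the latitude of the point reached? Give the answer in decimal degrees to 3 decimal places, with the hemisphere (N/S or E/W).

1.625°N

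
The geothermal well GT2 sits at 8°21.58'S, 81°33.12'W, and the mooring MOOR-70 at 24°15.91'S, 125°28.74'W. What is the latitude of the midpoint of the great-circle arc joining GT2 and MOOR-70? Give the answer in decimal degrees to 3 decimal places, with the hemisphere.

GT2: φ = -8.35967°, λ = -81.55200°
MOOR-70: φ = -24.26517°, λ = -125.47900°
Bx = cos φ₂ cos Δλ = 0.656595,  By = cos φ₂ sin Δλ = -0.632452
φₘ = atan2(sin φ₁ + sin φ₂, √((cos φ₁ + Bx)² + By²)) = -17.51128°
λₘ = λ₁ + atan2(By, cos φ₁ + Bx) = -102.57090°

17.511°S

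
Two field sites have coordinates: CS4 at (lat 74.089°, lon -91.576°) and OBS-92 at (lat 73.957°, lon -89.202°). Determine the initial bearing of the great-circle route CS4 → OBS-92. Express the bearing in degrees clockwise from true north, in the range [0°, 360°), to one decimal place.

Δλ = 2.3740°
y = sin Δλ · cos φ₂ = 0.011447
x = cos φ₁ sin φ₂ − sin φ₁ cos φ₂ cos Δλ = -0.002076
θ = atan2(y, x) = 100.2776° → 100.2776° (mod 360°)

100.3°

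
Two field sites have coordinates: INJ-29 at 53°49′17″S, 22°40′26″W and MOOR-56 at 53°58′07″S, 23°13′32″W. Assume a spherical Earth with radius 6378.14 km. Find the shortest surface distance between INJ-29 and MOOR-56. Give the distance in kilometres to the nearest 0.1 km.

INJ-29: φ = -53.82139°, λ = -22.67389°
MOOR-56: φ = -53.96861°, λ = -23.22556°
Δφ = -0.1472°,  Δλ = -0.5517°
a = sin²(Δφ/2) + cos φ₁ cos φ₂ sin²(Δλ/2) = 0.000010
c = 2·arcsin(√a) = 0.006228 rad = 0.3569°
d = R·c = 6378.14 × 0.006228 = 39.7 km

39.7 km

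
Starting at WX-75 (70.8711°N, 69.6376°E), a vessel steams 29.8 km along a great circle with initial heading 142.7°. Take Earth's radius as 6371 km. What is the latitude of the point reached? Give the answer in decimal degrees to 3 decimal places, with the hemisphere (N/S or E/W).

70.657°N

δ = d/R = 29.8/6371 = 0.004677 rad
φ₂ = arcsin(sin φ₁ cos δ + cos φ₁ sin δ cos θ)
   = arcsin(0.94478·0.99999 + 0.32769·0.00468·-0.79547) = 70.65726°
λ₂ = λ₁ + atan2(sin θ sin δ cos φ₁, cos δ − sin φ₁ sin φ₂) = 70.12793°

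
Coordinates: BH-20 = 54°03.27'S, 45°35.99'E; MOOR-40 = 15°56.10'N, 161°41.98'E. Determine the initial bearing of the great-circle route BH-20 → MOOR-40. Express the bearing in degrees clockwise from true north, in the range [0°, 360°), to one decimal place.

101.9°

BH-20: φ = -54.05450°, λ = +45.59983°
MOOR-40: φ = +15.93500°, λ = +161.69967°
Δλ = 116.0998°
y = sin Δλ · cos φ₂ = 0.863521
x = cos φ₁ sin φ₂ − sin φ₁ cos φ₂ cos Δλ = -0.181313
θ = atan2(y, x) = 101.8581° → 101.8581° (mod 360°)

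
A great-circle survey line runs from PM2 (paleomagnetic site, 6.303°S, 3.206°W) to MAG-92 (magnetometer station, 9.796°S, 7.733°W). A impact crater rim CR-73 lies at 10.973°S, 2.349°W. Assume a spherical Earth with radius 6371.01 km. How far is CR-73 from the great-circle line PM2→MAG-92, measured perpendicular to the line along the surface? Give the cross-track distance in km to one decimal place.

δ₁₃ = central angle PM2→CR-73 = 0.082837 rad  (haversine)
θ₁₃ = bearing PM2→CR-73 = 169.778°,  θ₁₂ = bearing PM2→MAG-92 = 231.773°
dₓₜ = R·arcsin(sin δ₁₃ · sin(θ₁₃ − θ₁₂)) = 6371.01·arcsin(0.08274·sin(-61.995°)) = -465.840 km
|dₓₜ| = 465.840 km

465.8 km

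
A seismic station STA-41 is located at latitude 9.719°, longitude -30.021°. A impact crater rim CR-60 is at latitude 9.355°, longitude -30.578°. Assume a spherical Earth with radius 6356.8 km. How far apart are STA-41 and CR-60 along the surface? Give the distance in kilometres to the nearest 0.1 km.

Δφ = -0.3640°,  Δλ = -0.5570°
a = sin²(Δφ/2) + cos φ₁ cos φ₂ sin²(Δλ/2) = 0.000033
c = 2·arcsin(√a) = 0.011501 rad = 0.6590°
d = R·c = 6356.8 × 0.011501 = 73.1 km

73.1 km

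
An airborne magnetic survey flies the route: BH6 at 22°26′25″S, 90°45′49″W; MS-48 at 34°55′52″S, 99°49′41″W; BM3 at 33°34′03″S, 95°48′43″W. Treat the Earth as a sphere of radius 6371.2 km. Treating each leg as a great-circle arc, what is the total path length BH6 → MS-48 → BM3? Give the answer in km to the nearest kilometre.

2044 km

BH6: φ = -22.44028°, λ = -90.76361°
MS-48: φ = -34.93111°, λ = -99.82806°
BM3: φ = -33.56750°, λ = -95.81194°
BH6→MS-48: c = 0.258136 rad, d = 1644.64 km
MS-48→BM3: c = 0.062631 rad, d = 399.03 km
Total = 1644.64 + 399.03 = 2043.67 km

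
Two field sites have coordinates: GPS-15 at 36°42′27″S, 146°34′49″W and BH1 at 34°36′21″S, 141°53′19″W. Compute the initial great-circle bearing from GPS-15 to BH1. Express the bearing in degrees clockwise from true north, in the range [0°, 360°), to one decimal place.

GPS-15: φ = -36.70750°, λ = -146.58028°
BH1: φ = -34.60583°, λ = -141.88861°
Δλ = 4.6917°
y = sin Δλ · cos φ₂ = 0.067323
x = cos φ₁ sin φ₂ − sin φ₁ cos φ₂ cos Δλ = 0.035024
θ = atan2(y, x) = 62.5145° → 62.5145° (mod 360°)

62.5°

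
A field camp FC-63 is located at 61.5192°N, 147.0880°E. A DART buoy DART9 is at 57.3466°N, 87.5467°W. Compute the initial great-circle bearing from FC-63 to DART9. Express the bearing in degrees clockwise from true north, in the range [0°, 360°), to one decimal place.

33.1°

Δλ = 125.3653°
y = sin Δλ · cos φ₂ = 0.439996
x = cos φ₁ sin φ₂ − sin φ₁ cos φ₂ cos Δλ = 0.675990
θ = atan2(y, x) = 33.0598° → 33.0598° (mod 360°)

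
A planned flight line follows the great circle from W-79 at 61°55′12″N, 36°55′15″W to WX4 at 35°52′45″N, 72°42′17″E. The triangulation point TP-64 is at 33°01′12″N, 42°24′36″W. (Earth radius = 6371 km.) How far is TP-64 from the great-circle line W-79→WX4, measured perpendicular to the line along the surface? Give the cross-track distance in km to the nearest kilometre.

2296 km

W-79: φ = +61.92000°, λ = -36.92083°
WX4: φ = +35.87917°, λ = +72.70472°
TP-64: φ = +33.02000°, λ = -42.41000°
δ₁₃ = central angle W-79→TP-64 = 0.508132 rad  (haversine)
θ₁₃ = bearing W-79→TP-64 = 189.488°,  θ₁₂ = bearing W-79→WX4 = 55.938°
dₓₜ = R·arcsin(sin δ₁₃ · sin(θ₁₃ − θ₁₂)) = 6371·arcsin(0.48655·sin(133.550°)) = 2296.003 km
|dₓₜ| = 2296.003 km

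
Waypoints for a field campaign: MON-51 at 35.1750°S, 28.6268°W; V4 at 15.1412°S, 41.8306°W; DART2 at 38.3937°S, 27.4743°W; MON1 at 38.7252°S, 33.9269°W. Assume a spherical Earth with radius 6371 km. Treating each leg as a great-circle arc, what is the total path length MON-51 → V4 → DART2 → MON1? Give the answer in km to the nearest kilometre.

6094 km

MON-51→V4: c = 0.406192 rad, d = 2587.85 km
V4→DART2: c = 0.462032 rad, d = 2943.60 km
DART2→MON1: c = 0.088235 rad, d = 562.15 km
Total = 2587.85 + 2943.60 + 562.15 = 6093.60 km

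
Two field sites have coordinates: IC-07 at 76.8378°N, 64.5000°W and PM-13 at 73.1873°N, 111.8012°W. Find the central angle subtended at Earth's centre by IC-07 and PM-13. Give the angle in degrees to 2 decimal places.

Δφ = -3.6505°,  Δλ = -47.3012°
a = sin²(Δφ/2) + cos φ₁ cos φ₂ sin²(Δλ/2) = 0.011614
c = 2·arcsin(√a) = 0.215954 rad = 12.3732°

12.37°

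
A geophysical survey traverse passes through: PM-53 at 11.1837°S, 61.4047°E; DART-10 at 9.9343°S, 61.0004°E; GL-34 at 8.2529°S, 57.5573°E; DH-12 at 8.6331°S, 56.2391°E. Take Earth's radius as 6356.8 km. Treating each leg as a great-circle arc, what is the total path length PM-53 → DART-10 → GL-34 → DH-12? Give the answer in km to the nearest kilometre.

PM-53→DART-10: c = 0.022883 rad, d = 145.46 km
DART-10→GL-34: c = 0.066196 rad, d = 420.79 km
GL-34→DH-12: c = 0.023705 rad, d = 150.69 km
Total = 145.46 + 420.79 + 150.69 = 716.95 km

717 km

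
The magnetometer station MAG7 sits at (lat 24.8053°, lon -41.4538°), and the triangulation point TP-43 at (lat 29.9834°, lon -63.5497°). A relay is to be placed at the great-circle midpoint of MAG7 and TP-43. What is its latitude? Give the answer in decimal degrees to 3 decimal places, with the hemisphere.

27.834°N

Bx = cos φ₂ cos Δλ = 0.802555,  By = cos φ₂ sin Δλ = -0.325817
φₘ = atan2(sin φ₁ + sin φ₂, √((cos φ₁ + Bx)² + By²)) = 27.83431°
λₘ = λ₁ + atan2(By, cos φ₁ + Bx) = -52.23961°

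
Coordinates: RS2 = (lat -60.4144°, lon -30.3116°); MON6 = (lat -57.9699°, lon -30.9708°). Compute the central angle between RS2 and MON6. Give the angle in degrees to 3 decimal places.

2.468°

Δφ = 2.4445°,  Δλ = -0.6592°
a = sin²(Δφ/2) + cos φ₁ cos φ₂ sin²(Δλ/2) = 0.000464
c = 2·arcsin(√a) = 0.043069 rad = 2.4677°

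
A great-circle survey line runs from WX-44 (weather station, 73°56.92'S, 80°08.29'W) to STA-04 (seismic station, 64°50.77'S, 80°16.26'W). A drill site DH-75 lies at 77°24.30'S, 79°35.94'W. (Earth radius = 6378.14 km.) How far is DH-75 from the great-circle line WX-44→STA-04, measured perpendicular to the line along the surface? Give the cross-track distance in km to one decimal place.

10.7 km

WX-44: φ = -73.94867°, λ = -80.13817°
STA-04: φ = -64.84617°, λ = -80.27100°
DH-75: φ = -77.40500°, λ = -79.59900°
δ₁₃ = central angle WX-44→DH-75 = 0.060369 rad  (haversine)
θ₁₃ = bearing WX-44→DH-75 = 178.051°,  θ₁₂ = bearing WX-44→STA-04 = 359.643°
dₓₜ = R·arcsin(sin δ₁₃ · sin(θ₁₃ − θ₁₂)) = 6378.14·arcsin(0.06033·sin(-181.592°)) = 10.692 km
|dₓₜ| = 10.692 km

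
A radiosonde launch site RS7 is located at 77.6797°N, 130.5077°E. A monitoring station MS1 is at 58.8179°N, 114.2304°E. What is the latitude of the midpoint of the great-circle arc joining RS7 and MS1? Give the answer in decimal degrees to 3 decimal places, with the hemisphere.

68.413°N

Bx = cos φ₂ cos Δλ = 0.497006,  By = cos φ₂ sin Δλ = -0.145121
φₘ = atan2(sin φ₁ + sin φ₂, √((cos φ₁ + Bx)² + By²)) = 68.41304°
λₘ = λ₁ + atan2(By, cos φ₁ + Bx) = 118.96185°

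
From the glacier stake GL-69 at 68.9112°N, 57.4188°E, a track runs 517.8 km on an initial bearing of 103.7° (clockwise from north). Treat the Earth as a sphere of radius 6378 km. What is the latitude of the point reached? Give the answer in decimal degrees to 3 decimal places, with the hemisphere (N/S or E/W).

67.375°N

δ = d/R = 517.8/6378 = 0.081185 rad
φ₂ = arcsin(sin φ₁ cos δ + cos φ₁ sin δ cos θ)
   = arcsin(0.93302·0.99671 + 0.35981·0.08110·-0.23684) = 67.37463°
λ₂ = λ₁ + atan2(sin θ sin δ cos φ₁, cos δ − sin φ₁ sin φ₂) = 69.23682°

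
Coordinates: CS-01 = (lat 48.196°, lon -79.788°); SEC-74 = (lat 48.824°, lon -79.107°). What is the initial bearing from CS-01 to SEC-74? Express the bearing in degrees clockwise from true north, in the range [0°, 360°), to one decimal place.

35.4°

Δλ = 0.6810°
y = sin Δλ · cos φ₂ = 0.007825
x = cos φ₁ sin φ₂ − sin φ₁ cos φ₂ cos Δλ = 0.010995
θ = atan2(y, x) = 35.4389° → 35.4389° (mod 360°)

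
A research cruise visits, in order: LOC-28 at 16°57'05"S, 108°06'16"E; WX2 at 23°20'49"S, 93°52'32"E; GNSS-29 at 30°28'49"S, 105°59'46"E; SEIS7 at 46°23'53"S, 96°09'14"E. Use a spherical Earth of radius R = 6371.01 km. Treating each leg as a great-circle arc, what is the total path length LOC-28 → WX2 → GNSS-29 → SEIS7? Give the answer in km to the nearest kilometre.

5047 km

LOC-28: φ = -16.95139°, λ = +108.10444°
WX2: φ = -23.34694°, λ = +93.87556°
GNSS-29: φ = -30.48028°, λ = +105.99611°
SEIS7: φ = -46.39806°, λ = +96.15389°
LOC-28→WX2: c = 0.258268 rad, d = 1645.43 km
WX2→GNSS-29: c = 0.225772 rad, d = 1438.40 km
GNSS-29→SEIS7: c = 0.308108 rad, d = 1962.96 km
Total = 1645.43 + 1438.40 + 1962.96 = 5046.79 km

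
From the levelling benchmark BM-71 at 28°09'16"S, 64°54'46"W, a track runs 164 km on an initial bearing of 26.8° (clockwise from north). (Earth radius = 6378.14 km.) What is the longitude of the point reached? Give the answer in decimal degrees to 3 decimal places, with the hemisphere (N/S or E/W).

64.168°W

BM-71: φ = -28.15444°, λ = -64.91278°
δ = d/R = 164/6378.14 = 0.025713 rad
φ₂ = arcsin(sin φ₁ cos δ + cos φ₁ sin δ cos θ)
   = arcsin(-0.47185·0.99967 + 0.88168·0.02571·0.89259) = -26.83745°
λ₂ = λ₁ + atan2(sin θ sin δ cos φ₁, cos δ − sin φ₁ sin φ₂) = -64.16841°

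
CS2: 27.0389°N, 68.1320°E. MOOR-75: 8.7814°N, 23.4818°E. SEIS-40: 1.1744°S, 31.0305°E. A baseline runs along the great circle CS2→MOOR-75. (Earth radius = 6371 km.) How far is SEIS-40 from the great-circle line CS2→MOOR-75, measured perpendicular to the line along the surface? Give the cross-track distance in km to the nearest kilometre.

1374 km

δ₁₃ = central angle CS2→SEIS-40 = 0.794101 rad  (haversine)
θ₁₃ = bearing CS2→SEIS-40 = 237.735°,  θ₁₂ = bearing CS2→MOOR-75 = 255.190°
dₓₜ = R·arcsin(sin δ₁₃ · sin(θ₁₃ − θ₁₂)) = 6371·arcsin(0.71323·sin(-17.455°)) = -1373.627 km
|dₓₜ| = 1373.627 km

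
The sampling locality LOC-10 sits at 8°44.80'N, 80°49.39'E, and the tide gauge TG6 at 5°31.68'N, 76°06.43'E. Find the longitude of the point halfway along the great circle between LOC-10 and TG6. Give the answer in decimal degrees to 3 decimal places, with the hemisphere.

LOC-10: φ = +8.74667°, λ = +80.82317°
TG6: φ = +5.52800°, λ = +76.10717°
Bx = cos φ₂ cos Δλ = 0.991979,  By = cos φ₂ sin Δλ = -0.081834
φₘ = atan2(sin φ₁ + sin φ₂, √((cos φ₁ + Bx)² + By²)) = 7.14332°
λₘ = λ₁ + atan2(By, cos φ₁ + Bx) = 78.45687°

78.457°E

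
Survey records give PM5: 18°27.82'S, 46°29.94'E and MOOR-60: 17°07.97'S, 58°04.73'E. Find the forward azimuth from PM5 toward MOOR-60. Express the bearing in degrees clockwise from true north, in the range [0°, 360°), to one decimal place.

84.9°

PM5: φ = -18.46367°, λ = +46.49900°
MOOR-60: φ = -17.13283°, λ = +58.07883°
Δλ = 11.5798°
y = sin Δλ · cos φ₂ = 0.191825
x = cos φ₁ sin φ₂ − sin φ₁ cos φ₂ cos Δλ = 0.017065
θ = atan2(y, x) = 84.9162° → 84.9162° (mod 360°)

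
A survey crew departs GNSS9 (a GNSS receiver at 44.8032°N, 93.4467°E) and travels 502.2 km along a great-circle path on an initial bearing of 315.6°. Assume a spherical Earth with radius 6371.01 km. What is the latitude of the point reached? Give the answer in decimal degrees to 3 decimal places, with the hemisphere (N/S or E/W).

47.937°N

δ = d/R = 502.2/6371.01 = 0.078826 rad
φ₂ = arcsin(sin φ₁ cos δ + cos φ₁ sin δ cos θ)
   = arcsin(0.70467·0.99689 + 0.70953·0.07874·0.71447) = 47.93664°
λ₂ = λ₁ + atan2(sin θ sin δ cos φ₁, cos δ − sin φ₁ sin φ₂) = 88.72958°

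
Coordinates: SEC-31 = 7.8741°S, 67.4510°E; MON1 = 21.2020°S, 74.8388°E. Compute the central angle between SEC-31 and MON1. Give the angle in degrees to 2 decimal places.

15.12°

Δφ = -13.3279°,  Δλ = 7.3878°
a = sin²(Δφ/2) + cos φ₁ cos φ₂ sin²(Δλ/2) = 0.017300
c = 2·arcsin(√a) = 0.263823 rad = 15.1159°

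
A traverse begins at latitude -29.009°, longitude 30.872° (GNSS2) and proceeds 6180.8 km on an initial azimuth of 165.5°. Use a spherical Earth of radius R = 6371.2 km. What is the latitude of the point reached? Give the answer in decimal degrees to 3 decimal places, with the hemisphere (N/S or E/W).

δ = d/R = 6180.8/6371.2 = 0.970116 rad
φ₂ = arcsin(sin φ₁ cos δ + cos φ₁ sin δ cos θ)
   = arcsin(-0.48495·0.56520 + 0.87454·0.82495·-0.96815) = -76.54910°
λ₂ = λ₁ + atan2(sin θ sin δ cos φ₁, cos δ − sin φ₁ sin φ₂) = 93.49059°

76.549°S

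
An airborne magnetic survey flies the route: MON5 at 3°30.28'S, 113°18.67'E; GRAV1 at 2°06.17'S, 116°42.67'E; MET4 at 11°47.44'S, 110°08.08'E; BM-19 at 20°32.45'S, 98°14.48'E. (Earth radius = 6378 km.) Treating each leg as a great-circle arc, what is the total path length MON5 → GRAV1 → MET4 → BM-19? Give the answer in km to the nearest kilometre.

MON5: φ = -3.50467°, λ = +113.31117°
GRAV1: φ = -2.10283°, λ = +116.71117°
MET4: φ = -11.79067°, λ = +110.13467°
BM-19: φ = -20.54083°, λ = +98.24133°
MON5→GRAV1: c = 0.064120 rad, d = 408.96 km
GRAV1→MET4: c = 0.203812 rad, d = 1299.91 km
MET4→BM-19: c = 0.250926 rad, d = 1600.40 km
Total = 408.96 + 1299.91 + 1600.40 = 3309.27 km

3309 km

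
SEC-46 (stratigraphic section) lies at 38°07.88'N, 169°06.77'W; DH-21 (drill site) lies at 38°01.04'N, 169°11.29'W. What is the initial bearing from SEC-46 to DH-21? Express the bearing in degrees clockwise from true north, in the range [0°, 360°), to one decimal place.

207.5°

SEC-46: φ = +38.13133°, λ = -169.11283°
DH-21: φ = +38.01733°, λ = -169.18817°
Δλ = -0.0753°
y = sin Δλ · cos φ₂ = -0.001036
x = cos φ₁ sin φ₂ − sin φ₁ cos φ₂ cos Δλ = -0.001989
θ = atan2(y, x) = -152.4931° → 207.5069° (mod 360°)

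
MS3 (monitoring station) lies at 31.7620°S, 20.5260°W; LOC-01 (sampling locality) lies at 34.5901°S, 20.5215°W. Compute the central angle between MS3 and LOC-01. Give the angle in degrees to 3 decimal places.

Δφ = -2.8281°,  Δλ = 0.0045°
a = sin²(Δφ/2) + cos φ₁ cos φ₂ sin²(Δλ/2) = 0.000609
c = 2·arcsin(√a) = 0.049360 rad = 2.8281°

2.828°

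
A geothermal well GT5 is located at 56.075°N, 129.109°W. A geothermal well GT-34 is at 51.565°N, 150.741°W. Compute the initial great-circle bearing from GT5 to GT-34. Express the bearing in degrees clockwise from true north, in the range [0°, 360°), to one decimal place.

259.5°

Δλ = -21.6320°
y = sin Δλ · cos φ₂ = -0.229159
x = cos φ₁ sin φ₂ − sin φ₁ cos φ₂ cos Δλ = -0.042305
θ = atan2(y, x) = -100.4597° → 259.5403° (mod 360°)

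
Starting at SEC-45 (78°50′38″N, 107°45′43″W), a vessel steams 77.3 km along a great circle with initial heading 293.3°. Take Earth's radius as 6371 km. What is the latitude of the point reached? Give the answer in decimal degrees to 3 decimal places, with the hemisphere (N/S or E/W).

SEC-45: φ = +78.84389°, λ = -107.76194°
δ = d/R = 77.3/6371 = 0.012133 rad
φ₂ = arcsin(sin φ₁ cos δ + cos φ₁ sin δ cos θ)
   = arcsin(0.98110·0.99993 + 0.19348·0.01213·0.39555) = 79.10038°
λ₂ = λ₁ + atan2(sin θ sin δ cos φ₁, cos δ − sin φ₁ sin φ₂) = -111.14044°

79.100°N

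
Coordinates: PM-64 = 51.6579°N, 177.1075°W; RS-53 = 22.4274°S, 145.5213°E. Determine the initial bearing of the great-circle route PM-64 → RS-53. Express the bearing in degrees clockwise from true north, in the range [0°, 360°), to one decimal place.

214.6°

Δλ = -37.3712°
y = sin Δλ · cos φ₂ = -0.561067
x = cos φ₁ sin φ₂ − sin φ₁ cos φ₂ cos Δλ = -0.812843
θ = atan2(y, x) = -145.3845° → 214.6155° (mod 360°)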